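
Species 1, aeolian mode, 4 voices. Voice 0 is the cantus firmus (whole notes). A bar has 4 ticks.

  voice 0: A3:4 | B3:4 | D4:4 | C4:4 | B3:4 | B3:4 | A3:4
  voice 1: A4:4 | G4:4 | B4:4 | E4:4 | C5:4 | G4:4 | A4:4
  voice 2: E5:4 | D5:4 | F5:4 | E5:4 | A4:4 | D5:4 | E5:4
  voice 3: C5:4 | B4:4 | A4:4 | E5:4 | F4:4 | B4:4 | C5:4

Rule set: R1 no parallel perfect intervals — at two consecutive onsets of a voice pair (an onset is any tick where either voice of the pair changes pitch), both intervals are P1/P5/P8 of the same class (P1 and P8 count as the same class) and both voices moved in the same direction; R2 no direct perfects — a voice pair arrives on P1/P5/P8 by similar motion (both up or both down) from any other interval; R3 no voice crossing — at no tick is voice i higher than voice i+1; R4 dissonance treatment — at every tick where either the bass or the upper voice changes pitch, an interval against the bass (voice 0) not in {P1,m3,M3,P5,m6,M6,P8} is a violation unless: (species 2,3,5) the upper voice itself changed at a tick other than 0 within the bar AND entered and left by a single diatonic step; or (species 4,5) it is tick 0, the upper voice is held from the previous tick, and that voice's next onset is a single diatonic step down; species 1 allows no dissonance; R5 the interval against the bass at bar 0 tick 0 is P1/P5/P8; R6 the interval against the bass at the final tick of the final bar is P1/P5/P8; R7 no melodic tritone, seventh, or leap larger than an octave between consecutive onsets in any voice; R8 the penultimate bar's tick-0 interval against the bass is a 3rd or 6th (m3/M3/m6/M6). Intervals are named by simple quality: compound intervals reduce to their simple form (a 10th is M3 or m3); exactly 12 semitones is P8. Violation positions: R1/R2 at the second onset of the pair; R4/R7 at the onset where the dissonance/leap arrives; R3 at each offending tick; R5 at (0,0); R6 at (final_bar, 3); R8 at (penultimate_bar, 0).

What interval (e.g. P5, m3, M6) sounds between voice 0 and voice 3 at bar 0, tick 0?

voice 0=A3 voice 3=C5 -> m3

m3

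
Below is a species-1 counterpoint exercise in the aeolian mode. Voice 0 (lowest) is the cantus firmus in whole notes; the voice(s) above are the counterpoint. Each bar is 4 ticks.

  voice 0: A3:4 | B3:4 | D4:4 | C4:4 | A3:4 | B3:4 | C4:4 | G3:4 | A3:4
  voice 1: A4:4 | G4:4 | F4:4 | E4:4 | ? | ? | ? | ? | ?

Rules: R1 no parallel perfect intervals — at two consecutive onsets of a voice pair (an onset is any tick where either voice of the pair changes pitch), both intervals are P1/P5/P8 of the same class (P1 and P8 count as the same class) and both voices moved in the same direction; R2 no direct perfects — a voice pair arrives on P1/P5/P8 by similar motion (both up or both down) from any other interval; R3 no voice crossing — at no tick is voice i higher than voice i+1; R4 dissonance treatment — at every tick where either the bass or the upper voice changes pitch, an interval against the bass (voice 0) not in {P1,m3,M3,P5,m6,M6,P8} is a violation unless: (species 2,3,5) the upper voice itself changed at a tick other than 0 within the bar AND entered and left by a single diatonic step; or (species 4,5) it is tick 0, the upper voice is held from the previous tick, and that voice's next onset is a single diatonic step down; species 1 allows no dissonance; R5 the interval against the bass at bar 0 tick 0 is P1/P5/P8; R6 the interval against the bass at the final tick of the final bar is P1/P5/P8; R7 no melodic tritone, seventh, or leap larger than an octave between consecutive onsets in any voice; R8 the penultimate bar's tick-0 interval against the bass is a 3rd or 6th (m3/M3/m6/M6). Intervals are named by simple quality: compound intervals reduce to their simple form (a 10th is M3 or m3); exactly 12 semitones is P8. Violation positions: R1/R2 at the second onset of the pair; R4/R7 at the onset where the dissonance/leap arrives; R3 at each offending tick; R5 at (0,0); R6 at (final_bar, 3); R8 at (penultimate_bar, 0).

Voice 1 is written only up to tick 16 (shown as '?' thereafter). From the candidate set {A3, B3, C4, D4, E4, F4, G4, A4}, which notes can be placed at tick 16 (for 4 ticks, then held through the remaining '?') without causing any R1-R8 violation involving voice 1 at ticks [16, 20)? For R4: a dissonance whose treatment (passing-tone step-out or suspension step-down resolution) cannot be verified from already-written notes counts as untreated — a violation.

{A4, C4, E4, F4}

A3: violates R2
B3: violates R4
C4: legal
D4: violates R4
E4: legal
F4: legal
G4: violates R4
A4: legal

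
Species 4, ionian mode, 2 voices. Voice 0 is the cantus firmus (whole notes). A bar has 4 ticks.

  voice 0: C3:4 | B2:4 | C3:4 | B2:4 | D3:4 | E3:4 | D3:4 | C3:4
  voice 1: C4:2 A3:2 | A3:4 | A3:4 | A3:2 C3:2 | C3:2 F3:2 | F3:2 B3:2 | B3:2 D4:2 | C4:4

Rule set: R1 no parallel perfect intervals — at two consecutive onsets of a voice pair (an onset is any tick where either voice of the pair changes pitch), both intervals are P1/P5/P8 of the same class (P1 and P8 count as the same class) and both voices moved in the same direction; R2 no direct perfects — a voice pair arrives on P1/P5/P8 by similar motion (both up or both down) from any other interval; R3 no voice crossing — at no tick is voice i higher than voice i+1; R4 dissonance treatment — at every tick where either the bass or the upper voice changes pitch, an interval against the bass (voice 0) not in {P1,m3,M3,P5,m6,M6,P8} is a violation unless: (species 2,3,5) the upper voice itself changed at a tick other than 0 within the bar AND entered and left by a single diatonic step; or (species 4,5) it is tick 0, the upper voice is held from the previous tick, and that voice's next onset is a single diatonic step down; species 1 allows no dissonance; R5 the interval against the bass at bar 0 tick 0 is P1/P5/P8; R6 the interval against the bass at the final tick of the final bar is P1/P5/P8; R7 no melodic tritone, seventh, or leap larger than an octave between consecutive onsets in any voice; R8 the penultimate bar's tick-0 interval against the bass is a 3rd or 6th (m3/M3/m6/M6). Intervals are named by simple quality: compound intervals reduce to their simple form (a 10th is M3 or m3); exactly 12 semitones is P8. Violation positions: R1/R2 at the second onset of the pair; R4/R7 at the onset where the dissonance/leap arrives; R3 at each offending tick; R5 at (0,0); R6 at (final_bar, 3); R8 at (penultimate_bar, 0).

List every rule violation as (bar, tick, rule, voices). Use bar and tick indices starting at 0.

bar 0: v0=C3 v1=C4 downbeat P8
bar 1: v0=B2 v1=A3 downbeat m7
bar 2: v0=C3 v1=A3 downbeat M6
bar 3: v0=B2 v1=A3 downbeat m7
bar 4: v0=D3 v1=C3 downbeat M2
bar 5: v0=E3 v1=F3 downbeat m2
bar 6: v0=D3 v1=B3 downbeat M6
bar 7: v0=C3 v1=C4 downbeat P8
  -> R4 @ bar 1 tick 0 v(0, 1): B2/A3 m7 untreated
  -> R4 @ bar 3 tick 0 v(0, 1): B2/A3 m7 untreated
  -> R4 @ bar 3 tick 2 v(0, 1): B2/C3 m2 untreated
  -> R3 @ bar 4 tick 0 v(0, 1): D3 above C3
  -> R4 @ bar 4 tick 0 v(0, 1): D3/C3 M2 untreated
  -> R3 @ bar 4 tick 1 v(0, 1): D3 above C3
  -> R4 @ bar 5 tick 0 v(0, 1): E3/F3 m2 untreated
  -> R7 @ bar 5 tick 2 v(1,): F3->B3 leap 6st
  -> R1 @ bar 7 tick 0 v(0, 1): D3/D4 P8 -> C3/C4 P8 similar

(1, 0, R4, (0, 1))
(3, 0, R4, (0, 1))
(3, 2, R4, (0, 1))
(4, 0, R3, (0, 1))
(4, 0, R4, (0, 1))
(4, 1, R3, (0, 1))
(5, 0, R4, (0, 1))
(5, 2, R7, (1,))
(7, 0, R1, (0, 1))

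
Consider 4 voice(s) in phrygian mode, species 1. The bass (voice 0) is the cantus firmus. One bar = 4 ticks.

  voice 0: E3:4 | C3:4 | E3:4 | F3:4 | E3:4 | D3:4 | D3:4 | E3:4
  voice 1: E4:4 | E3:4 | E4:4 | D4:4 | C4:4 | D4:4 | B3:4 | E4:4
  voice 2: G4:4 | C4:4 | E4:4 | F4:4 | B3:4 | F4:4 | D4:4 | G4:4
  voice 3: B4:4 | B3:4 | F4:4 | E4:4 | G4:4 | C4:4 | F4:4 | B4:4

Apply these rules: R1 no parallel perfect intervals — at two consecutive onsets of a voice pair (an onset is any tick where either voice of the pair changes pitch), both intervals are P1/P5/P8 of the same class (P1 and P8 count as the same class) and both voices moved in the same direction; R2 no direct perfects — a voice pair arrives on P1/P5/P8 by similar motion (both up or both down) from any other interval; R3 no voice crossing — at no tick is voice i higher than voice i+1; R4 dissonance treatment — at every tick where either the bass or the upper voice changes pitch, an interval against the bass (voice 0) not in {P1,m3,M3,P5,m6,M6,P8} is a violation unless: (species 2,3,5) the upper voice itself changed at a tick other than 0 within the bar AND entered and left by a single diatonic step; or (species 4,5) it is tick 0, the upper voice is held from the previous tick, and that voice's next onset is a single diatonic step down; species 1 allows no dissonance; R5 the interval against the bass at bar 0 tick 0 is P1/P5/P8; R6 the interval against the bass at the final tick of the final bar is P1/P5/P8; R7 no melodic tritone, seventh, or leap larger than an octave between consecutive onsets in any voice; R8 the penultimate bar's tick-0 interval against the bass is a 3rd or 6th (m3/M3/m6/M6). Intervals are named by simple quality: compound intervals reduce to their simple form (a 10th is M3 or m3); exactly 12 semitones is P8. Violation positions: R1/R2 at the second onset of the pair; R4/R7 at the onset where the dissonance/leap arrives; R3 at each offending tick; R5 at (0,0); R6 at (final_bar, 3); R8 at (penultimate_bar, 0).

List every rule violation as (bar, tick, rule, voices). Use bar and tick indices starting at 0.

bar 0: v0=E3 v1=E4 v2=G4 v3=B4 downbeat P5
bar 1: v0=C3 v1=E3 v2=C4 v3=B3 downbeat M7
bar 2: v0=E3 v1=E4 v2=E4 v3=F4 downbeat m2
bar 3: v0=F3 v1=D4 v2=F4 v3=E4 downbeat M7
bar 4: v0=E3 v1=C4 v2=B3 v3=G4 downbeat m3
bar 5: v0=D3 v1=D4 v2=F4 v3=C4 downbeat m7
bar 6: v0=D3 v1=B3 v2=D4 v3=F4 downbeat m3
bar 7: v0=E3 v1=E4 v2=G4 v3=B4 downbeat P5
  -> R5 @ bar 0 tick 0 v(0, 2): opens on m3
  -> R1 @ bar 1 tick 0 v(1, 3): E4/B4 P5 -> E3/B3 P5 similar
  -> R2 @ bar 1 tick 0 v(0, 2): E3/G4 m3 -> C3/C4 P8 similar
  -> R3 @ bar 1 tick 0 v(2, 3): C4 above B3
  -> R4 @ bar 1 tick 0 v(0, 3): C3/B3 M7 untreated
  -> R3 @ bar 1 tick 1 v(2, 3): C4 above B3
  -> R3 @ bar 1 tick 2 v(2, 3): C4 above B3
  -> R3 @ bar 1 tick 3 v(2, 3): C4 above B3
  -> R1 @ bar 2 tick 0 v(0, 2): C3/C4 P8 -> E3/E4 P8 similar
  -> R2 @ bar 2 tick 0 v(0, 1): C3/E3 M3 -> E3/E4 P8 similar
  -> R2 @ bar 2 tick 0 v(1, 2): E3/C4 m6 -> E4/E4 P1 similar
  -> R4 @ bar 2 tick 0 v(0, 3): E3/F4 m2 untreated
  -> R7 @ bar 2 tick 0 v(3,): B3->F4 leap 6st
  -> R1 @ bar 3 tick 0 v(0, 2): E3/E4 P8 -> F3/F4 P8 similar
  -> R3 @ bar 3 tick 0 v(2, 3): F4 above E4
  -> R4 @ bar 3 tick 0 v(0, 3): F3/E4 M7 untreated
  -> R3 @ bar 3 tick 1 v(2, 3): F4 above E4
  -> R3 @ bar 3 tick 2 v(2, 3): F4 above E4
  -> R3 @ bar 3 tick 3 v(2, 3): F4 above E4
  -> R2 @ bar 4 tick 0 v(0, 2): F3/F4 P8 -> E3/B3 P5 similar
  -> R3 @ bar 4 tick 0 v(1, 2): C4 above B3
  -> R7 @ bar 4 tick 0 v(2,): F4->B3 leap 6st
  -> R3 @ bar 4 tick 1 v(1, 2): C4 above B3
  -> R3 @ bar 4 tick 2 v(1, 2): C4 above B3
  -> R3 @ bar 4 tick 3 v(1, 2): C4 above B3
  -> R3 @ bar 5 tick 0 v(2, 3): F4 above C4
  -> R4 @ bar 5 tick 0 v(0, 3): D3/C4 m7 untreated
  -> R7 @ bar 5 tick 0 v(2,): B3->F4 leap 6st
  -> R3 @ bar 5 tick 1 v(2, 3): F4 above C4
  -> R3 @ bar 5 tick 2 v(2, 3): F4 above C4
  -> R3 @ bar 5 tick 3 v(2, 3): F4 above C4
  -> R8 @ bar 6 tick 0 v(0, 2): penult P8 not 3rd/6th
  -> R2 @ bar 7 tick 0 v(0, 1): D3/B3 M6 -> E3/E4 P8 similar
  -> R2 @ bar 7 tick 0 v(0, 3): D3/F4 m3 -> E3/B4 P5 similar
  -> R2 @ bar 7 tick 0 v(1, 3): B3/F4 TT -> E4/B4 P5 similar
  -> R7 @ bar 7 tick 0 v(3,): F4->B4 leap 6st
  -> R6 @ bar 7 tick 3 v(0, 2): closes on m3

(0, 0, R5, (0, 2))
(1, 0, R1, (1, 3))
(1, 0, R2, (0, 2))
(1, 0, R3, (2, 3))
(1, 0, R4, (0, 3))
(1, 1, R3, (2, 3))
(1, 2, R3, (2, 3))
(1, 3, R3, (2, 3))
(2, 0, R1, (0, 2))
(2, 0, R2, (0, 1))
(2, 0, R2, (1, 2))
(2, 0, R4, (0, 3))
(2, 0, R7, (3,))
(3, 0, R1, (0, 2))
(3, 0, R3, (2, 3))
(3, 0, R4, (0, 3))
(3, 1, R3, (2, 3))
(3, 2, R3, (2, 3))
(3, 3, R3, (2, 3))
(4, 0, R2, (0, 2))
(4, 0, R3, (1, 2))
(4, 0, R7, (2,))
(4, 1, R3, (1, 2))
(4, 2, R3, (1, 2))
(4, 3, R3, (1, 2))
(5, 0, R3, (2, 3))
(5, 0, R4, (0, 3))
(5, 0, R7, (2,))
(5, 1, R3, (2, 3))
(5, 2, R3, (2, 3))
(5, 3, R3, (2, 3))
(6, 0, R8, (0, 2))
(7, 0, R2, (0, 1))
(7, 0, R2, (0, 3))
(7, 0, R2, (1, 3))
(7, 0, R7, (3,))
(7, 3, R6, (0, 2))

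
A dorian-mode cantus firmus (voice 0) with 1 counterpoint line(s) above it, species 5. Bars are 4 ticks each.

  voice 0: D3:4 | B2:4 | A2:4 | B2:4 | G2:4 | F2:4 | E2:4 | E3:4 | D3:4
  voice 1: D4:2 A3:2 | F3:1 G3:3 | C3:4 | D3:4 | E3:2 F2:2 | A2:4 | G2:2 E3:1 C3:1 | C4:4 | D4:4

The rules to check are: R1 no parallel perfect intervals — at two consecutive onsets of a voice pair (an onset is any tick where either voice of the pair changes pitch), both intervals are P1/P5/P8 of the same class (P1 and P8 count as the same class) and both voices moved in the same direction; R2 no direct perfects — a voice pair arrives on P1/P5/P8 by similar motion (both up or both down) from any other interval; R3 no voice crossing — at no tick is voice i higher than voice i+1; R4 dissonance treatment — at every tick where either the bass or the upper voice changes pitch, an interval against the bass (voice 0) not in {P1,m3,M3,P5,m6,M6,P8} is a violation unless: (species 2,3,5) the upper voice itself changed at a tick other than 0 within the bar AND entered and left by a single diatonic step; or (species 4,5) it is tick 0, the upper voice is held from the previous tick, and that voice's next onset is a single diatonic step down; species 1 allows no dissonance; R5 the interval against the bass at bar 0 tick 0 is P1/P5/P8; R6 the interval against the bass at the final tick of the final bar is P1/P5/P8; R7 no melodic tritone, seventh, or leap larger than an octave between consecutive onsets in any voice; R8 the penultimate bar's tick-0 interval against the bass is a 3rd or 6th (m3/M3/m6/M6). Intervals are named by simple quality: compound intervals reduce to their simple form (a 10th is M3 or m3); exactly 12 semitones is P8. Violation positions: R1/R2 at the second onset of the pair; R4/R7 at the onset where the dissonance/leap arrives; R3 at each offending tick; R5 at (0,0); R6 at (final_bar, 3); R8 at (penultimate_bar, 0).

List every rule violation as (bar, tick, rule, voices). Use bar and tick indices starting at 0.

(1, 0, R4, (0, 1))
(4, 2, R3, (0, 1))
(4, 2, R4, (0, 1))
(4, 2, R7, (1,))
(4, 3, R3, (0, 1))

bar 0: v0=D3 v1=D4 downbeat P8
bar 1: v0=B2 v1=F3 downbeat TT
bar 2: v0=A2 v1=C3 downbeat m3
bar 3: v0=B2 v1=D3 downbeat m3
bar 4: v0=G2 v1=E3 downbeat M6
bar 5: v0=F2 v1=A2 downbeat M3
bar 6: v0=E2 v1=G2 downbeat m3
bar 7: v0=E3 v1=C4 downbeat m6
bar 8: v0=D3 v1=D4 downbeat P8
  -> R4 @ bar 1 tick 0 v(0, 1): B2/F3 TT untreated
  -> R3 @ bar 4 tick 2 v(0, 1): G2 above F2
  -> R4 @ bar 4 tick 2 v(0, 1): G2/F2 M2 untreated
  -> R7 @ bar 4 tick 2 v(1,): E3->F2 leap 11st
  -> R3 @ bar 4 tick 3 v(0, 1): G2 above F2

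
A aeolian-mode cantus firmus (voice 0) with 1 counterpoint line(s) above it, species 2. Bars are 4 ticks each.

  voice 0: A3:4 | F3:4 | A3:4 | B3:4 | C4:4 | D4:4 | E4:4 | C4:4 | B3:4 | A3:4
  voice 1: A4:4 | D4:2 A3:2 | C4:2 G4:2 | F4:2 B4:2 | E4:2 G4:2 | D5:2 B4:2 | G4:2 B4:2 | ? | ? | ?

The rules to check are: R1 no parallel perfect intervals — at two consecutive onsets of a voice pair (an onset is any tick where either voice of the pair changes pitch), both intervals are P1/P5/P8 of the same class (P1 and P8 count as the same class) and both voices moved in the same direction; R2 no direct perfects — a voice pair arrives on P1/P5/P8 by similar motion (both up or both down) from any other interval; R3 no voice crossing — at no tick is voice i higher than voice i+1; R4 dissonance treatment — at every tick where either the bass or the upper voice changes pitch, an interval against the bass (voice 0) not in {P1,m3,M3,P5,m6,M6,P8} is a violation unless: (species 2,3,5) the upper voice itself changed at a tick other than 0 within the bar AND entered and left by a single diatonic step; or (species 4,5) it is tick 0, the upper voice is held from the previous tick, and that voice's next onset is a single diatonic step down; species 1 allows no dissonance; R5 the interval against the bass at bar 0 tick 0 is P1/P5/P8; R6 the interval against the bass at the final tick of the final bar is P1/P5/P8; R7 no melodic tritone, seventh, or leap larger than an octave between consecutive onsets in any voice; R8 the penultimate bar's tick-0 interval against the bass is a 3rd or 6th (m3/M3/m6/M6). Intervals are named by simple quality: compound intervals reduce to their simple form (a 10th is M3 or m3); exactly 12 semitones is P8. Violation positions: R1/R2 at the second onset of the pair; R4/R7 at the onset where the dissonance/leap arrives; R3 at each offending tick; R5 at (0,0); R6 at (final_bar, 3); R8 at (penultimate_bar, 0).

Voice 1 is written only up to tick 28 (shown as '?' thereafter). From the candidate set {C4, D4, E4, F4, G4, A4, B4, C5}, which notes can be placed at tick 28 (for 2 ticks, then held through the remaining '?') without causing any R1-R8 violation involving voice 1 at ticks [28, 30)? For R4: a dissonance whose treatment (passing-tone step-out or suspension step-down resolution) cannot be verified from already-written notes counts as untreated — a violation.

{A4, C5, E4}

C4: violates R2,R7
D4: violates R4
E4: legal
F4: violates R4,R7
G4: violates R1
A4: legal
B4: violates R4
C5: legal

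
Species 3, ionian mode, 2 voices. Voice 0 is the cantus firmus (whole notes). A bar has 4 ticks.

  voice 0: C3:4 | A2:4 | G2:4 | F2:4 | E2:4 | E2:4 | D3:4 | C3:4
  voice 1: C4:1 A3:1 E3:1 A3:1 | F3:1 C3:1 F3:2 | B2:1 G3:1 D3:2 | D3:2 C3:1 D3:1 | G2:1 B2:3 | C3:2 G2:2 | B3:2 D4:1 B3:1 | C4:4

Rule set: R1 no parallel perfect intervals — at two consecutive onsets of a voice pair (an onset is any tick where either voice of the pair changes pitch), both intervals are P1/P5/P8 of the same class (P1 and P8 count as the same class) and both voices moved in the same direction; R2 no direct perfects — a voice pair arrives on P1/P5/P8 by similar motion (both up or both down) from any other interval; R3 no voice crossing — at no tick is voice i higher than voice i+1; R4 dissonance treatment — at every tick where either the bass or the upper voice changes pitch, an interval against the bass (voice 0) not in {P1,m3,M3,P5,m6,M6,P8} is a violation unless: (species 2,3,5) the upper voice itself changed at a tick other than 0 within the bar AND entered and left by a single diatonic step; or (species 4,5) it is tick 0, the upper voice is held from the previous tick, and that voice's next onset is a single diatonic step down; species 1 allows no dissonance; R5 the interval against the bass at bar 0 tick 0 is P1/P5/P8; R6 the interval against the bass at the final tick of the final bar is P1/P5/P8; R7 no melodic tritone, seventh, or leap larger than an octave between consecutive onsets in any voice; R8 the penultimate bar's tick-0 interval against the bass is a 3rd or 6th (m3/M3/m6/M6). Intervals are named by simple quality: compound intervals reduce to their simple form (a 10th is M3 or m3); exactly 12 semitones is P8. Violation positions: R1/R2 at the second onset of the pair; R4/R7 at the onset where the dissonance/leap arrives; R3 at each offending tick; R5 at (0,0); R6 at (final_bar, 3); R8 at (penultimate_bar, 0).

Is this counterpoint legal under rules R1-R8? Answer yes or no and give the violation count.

No (3 violations)

bar 0: v0=C3 v1=C4 (P8)
bar 1: v0=A2 v1=F3 (m6)
bar 2: v0=G2 v1=B2 (M3)
bar 3: v0=F2 v1=D3 (M6)
bar 4: v0=E2 v1=G2 (m3)
bar 5: v0=E2 v1=C3 (m6)
bar 6: v0=D3 v1=B3 (M6)
bar 7: v0=C3 v1=C4 (P8)
  R7 @ bar2.0: F3->B2 leap 6st
  R7 @ bar6.0: E2->D3 leap 10st
  R7 @ bar6.0: G2->B3 leap 16st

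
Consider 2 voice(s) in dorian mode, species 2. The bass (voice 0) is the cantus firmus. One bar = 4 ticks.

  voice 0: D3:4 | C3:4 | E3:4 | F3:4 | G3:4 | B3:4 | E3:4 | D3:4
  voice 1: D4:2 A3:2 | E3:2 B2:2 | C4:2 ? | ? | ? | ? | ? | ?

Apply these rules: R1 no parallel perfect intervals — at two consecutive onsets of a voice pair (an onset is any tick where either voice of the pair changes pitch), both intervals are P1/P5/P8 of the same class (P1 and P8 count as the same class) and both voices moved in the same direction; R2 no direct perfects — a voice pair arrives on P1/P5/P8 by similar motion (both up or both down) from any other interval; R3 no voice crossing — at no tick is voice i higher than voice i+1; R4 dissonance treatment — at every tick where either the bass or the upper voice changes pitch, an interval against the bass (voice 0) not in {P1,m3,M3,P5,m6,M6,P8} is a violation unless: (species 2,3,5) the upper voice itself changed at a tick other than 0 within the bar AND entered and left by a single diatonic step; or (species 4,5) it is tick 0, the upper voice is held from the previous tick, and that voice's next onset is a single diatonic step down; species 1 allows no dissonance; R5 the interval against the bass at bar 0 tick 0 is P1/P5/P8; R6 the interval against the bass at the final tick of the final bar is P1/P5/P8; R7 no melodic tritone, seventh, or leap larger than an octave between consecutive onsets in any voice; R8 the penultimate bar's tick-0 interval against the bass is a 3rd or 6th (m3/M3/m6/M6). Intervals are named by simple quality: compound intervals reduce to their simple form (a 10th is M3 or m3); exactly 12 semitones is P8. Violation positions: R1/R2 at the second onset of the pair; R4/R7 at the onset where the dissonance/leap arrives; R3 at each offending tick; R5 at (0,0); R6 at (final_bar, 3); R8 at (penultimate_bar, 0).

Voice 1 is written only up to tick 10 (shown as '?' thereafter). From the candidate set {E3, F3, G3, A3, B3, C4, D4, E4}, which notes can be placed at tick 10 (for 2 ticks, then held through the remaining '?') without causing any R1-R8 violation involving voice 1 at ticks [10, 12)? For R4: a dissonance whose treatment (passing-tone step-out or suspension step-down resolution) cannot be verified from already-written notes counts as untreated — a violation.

E3: legal
F3: violates R4
G3: legal
A3: violates R4
B3: legal
C4: legal
D4: violates R4
E4: legal

{B3, C4, E3, E4, G3}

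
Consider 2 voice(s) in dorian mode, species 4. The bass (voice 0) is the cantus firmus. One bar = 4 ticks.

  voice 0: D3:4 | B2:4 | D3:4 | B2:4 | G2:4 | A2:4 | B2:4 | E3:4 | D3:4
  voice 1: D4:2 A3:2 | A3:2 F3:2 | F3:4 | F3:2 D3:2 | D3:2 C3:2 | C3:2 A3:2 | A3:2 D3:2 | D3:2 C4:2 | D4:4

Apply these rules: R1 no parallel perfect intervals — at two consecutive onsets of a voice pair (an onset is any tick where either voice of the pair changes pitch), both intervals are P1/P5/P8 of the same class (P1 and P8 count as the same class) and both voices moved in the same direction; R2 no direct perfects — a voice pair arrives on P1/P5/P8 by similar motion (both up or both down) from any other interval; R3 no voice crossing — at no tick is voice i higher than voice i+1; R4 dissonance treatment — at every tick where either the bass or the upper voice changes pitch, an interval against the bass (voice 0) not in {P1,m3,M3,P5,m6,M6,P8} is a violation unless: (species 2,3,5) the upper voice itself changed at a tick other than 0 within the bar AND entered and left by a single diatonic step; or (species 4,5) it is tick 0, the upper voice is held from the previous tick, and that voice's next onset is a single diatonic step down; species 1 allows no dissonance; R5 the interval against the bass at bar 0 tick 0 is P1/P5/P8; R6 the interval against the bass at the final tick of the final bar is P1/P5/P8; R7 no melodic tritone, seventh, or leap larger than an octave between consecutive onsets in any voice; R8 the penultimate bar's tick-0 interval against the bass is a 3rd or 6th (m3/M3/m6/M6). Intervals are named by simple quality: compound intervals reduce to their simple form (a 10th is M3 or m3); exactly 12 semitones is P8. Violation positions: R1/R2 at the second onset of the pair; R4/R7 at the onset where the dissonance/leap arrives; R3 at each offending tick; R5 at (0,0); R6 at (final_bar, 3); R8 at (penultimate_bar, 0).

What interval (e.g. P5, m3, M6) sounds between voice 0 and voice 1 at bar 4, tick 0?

voice 0=G2 voice 1=D3 -> P5

P5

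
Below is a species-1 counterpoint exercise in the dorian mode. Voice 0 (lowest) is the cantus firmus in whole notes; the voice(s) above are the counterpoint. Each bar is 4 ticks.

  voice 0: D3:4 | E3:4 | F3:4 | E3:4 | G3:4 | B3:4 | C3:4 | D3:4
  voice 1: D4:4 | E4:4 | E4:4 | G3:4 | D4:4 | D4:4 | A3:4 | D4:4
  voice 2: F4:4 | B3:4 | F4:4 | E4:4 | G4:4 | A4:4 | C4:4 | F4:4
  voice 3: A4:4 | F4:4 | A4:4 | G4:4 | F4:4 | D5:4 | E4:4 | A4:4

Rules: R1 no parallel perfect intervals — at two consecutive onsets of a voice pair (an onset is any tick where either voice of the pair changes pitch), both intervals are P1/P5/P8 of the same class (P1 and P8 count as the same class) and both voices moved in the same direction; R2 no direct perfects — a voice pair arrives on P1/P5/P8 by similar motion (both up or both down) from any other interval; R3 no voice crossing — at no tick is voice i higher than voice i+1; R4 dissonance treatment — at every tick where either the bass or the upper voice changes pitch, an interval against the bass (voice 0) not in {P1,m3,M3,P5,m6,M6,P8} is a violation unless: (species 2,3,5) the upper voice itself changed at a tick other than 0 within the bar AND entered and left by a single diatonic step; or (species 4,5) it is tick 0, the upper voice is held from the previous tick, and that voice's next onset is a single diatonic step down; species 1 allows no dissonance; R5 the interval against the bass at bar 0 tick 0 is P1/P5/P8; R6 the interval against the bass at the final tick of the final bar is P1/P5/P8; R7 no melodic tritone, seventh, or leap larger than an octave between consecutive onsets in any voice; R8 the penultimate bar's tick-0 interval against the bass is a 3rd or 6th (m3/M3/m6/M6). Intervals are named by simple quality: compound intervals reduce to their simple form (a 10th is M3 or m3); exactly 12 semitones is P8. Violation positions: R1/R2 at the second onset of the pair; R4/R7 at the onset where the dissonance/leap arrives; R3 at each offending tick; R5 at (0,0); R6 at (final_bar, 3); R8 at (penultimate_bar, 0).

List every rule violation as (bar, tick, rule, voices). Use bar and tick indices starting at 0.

(0, 0, R5, (0, 2))
(1, 0, R1, (0, 1))
(1, 0, R3, (1, 2))
(1, 0, R4, (0, 3))
(1, 0, R7, (2,))
(1, 1, R3, (1, 2))
(1, 2, R3, (1, 2))
(1, 3, R3, (1, 2))
(2, 0, R2, (0, 2))
(2, 0, R4, (0, 1))
(2, 0, R7, (2,))
(3, 0, R1, (0, 2))
(3, 0, R2, (1, 3))
(4, 0, R1, (0, 2))
(4, 0, R2, (0, 1))
(4, 0, R3, (2, 3))
(4, 0, R4, (0, 3))
(4, 1, R3, (2, 3))
(4, 2, R3, (2, 3))
(4, 3, R3, (2, 3))
(5, 0, R4, (0, 2))
(6, 0, R2, (0, 2))
(6, 0, R2, (1, 3))
(6, 0, R7, (0,))
(6, 0, R7, (3,))
(6, 0, R8, (0, 2))
(7, 0, R1, (1, 3))
(7, 0, R2, (0, 1))
(7, 0, R2, (0, 3))
(7, 3, R6, (0, 2))

bar 0: v0=D3 v1=D4 v2=F4 v3=A4 downbeat P5
bar 1: v0=E3 v1=E4 v2=B3 v3=F4 downbeat m2
bar 2: v0=F3 v1=E4 v2=F4 v3=A4 downbeat M3
bar 3: v0=E3 v1=G3 v2=E4 v3=G4 downbeat m3
bar 4: v0=G3 v1=D4 v2=G4 v3=F4 downbeat m7
bar 5: v0=B3 v1=D4 v2=A4 v3=D5 downbeat m3
bar 6: v0=C3 v1=A3 v2=C4 v3=E4 downbeat M3
bar 7: v0=D3 v1=D4 v2=F4 v3=A4 downbeat P5
  -> R5 @ bar 0 tick 0 v(0, 2): opens on m3
  -> R1 @ bar 1 tick 0 v(0, 1): D3/D4 P8 -> E3/E4 P8 similar
  -> R3 @ bar 1 tick 0 v(1, 2): E4 above B3
  -> R4 @ bar 1 tick 0 v(0, 3): E3/F4 m2 untreated
  -> R7 @ bar 1 tick 0 v(2,): F4->B3 leap 6st
  -> R3 @ bar 1 tick 1 v(1, 2): E4 above B3
  -> R3 @ bar 1 tick 2 v(1, 2): E4 above B3
  -> R3 @ bar 1 tick 3 v(1, 2): E4 above B3
  -> R2 @ bar 2 tick 0 v(0, 2): E3/B3 P5 -> F3/F4 P8 similar
  -> R4 @ bar 2 tick 0 v(0, 1): F3/E4 M7 untreated
  -> R7 @ bar 2 tick 0 v(2,): B3->F4 leap 6st
  -> R1 @ bar 3 tick 0 v(0, 2): F3/F4 P8 -> E3/E4 P8 similar
  -> R2 @ bar 3 tick 0 v(1, 3): E4/A4 P4 -> G3/G4 P8 similar
  -> R1 @ bar 4 tick 0 v(0, 2): E3/E4 P8 -> G3/G4 P8 similar
  -> R2 @ bar 4 tick 0 v(0, 1): E3/G3 m3 -> G3/D4 P5 similar
  -> R3 @ bar 4 tick 0 v(2, 3): G4 above F4
  -> R4 @ bar 4 tick 0 v(0, 3): G3/F4 m7 untreated
  -> R3 @ bar 4 tick 1 v(2, 3): G4 above F4
  -> R3 @ bar 4 tick 2 v(2, 3): G4 above F4
  -> R3 @ bar 4 tick 3 v(2, 3): G4 above F4
  -> R4 @ bar 5 tick 0 v(0, 2): B3/A4 m7 untreated
  -> R2 @ bar 6 tick 0 v(0, 2): B3/A4 m7 -> C3/C4 P8 similar
  -> R2 @ bar 6 tick 0 v(1, 3): D4/D5 P8 -> A3/E4 P5 similar
  -> R7 @ bar 6 tick 0 v(0,): B3->C3 leap 11st
  -> R7 @ bar 6 tick 0 v(3,): D5->E4 leap 10st
  -> R8 @ bar 6 tick 0 v(0, 2): penult P8 not 3rd/6th
  -> R1 @ bar 7 tick 0 v(1, 3): A3/E4 P5 -> D4/A4 P5 similar
  -> R2 @ bar 7 tick 0 v(0, 1): C3/A3 M6 -> D3/D4 P8 similar
  -> R2 @ bar 7 tick 0 v(0, 3): C3/E4 M3 -> D3/A4 P5 similar
  -> R6 @ bar 7 tick 3 v(0, 2): closes on m3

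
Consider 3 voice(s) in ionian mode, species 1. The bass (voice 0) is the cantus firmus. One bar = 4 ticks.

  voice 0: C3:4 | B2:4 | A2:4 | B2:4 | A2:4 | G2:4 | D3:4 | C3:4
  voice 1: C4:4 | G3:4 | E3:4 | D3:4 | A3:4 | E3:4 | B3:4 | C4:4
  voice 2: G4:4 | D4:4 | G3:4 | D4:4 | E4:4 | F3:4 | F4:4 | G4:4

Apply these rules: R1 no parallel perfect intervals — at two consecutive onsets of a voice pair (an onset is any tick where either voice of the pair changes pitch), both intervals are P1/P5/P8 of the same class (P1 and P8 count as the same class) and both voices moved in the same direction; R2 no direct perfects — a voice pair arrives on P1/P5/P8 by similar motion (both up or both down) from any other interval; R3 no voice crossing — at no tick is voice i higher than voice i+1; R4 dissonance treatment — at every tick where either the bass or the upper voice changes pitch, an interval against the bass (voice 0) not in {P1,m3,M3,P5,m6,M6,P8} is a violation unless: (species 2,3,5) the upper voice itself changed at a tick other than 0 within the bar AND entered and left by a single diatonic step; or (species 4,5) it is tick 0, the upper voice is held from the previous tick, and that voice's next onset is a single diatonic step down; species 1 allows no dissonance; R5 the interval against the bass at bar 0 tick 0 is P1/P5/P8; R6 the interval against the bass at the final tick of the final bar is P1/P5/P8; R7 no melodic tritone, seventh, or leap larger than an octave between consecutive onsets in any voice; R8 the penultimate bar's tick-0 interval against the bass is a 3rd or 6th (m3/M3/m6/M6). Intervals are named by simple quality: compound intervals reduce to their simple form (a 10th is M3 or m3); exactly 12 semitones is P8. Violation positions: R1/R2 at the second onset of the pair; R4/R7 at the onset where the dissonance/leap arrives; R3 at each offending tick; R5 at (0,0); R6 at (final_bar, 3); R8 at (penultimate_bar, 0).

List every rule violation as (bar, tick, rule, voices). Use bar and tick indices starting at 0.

(1, 0, R1, (1, 2))
(2, 0, R2, (0, 1))
(2, 0, R4, (0, 2))
(4, 0, R2, (1, 2))
(5, 0, R4, (0, 2))
(5, 0, R7, (2,))
(7, 0, R2, (1, 2))

bar 0: v0=C3 v1=C4 v2=G4 downbeat P5
bar 1: v0=B2 v1=G3 v2=D4 downbeat m3
bar 2: v0=A2 v1=E3 v2=G3 downbeat m7
bar 3: v0=B2 v1=D3 v2=D4 downbeat m3
bar 4: v0=A2 v1=A3 v2=E4 downbeat P5
bar 5: v0=G2 v1=E3 v2=F3 downbeat m7
bar 6: v0=D3 v1=B3 v2=F4 downbeat m3
bar 7: v0=C3 v1=C4 v2=G4 downbeat P5
  -> R1 @ bar 1 tick 0 v(1, 2): C4/G4 P5 -> G3/D4 P5 similar
  -> R2 @ bar 2 tick 0 v(0, 1): B2/G3 m6 -> A2/E3 P5 similar
  -> R4 @ bar 2 tick 0 v(0, 2): A2/G3 m7 untreated
  -> R2 @ bar 4 tick 0 v(1, 2): D3/D4 P8 -> A3/E4 P5 similar
  -> R4 @ bar 5 tick 0 v(0, 2): G2/F3 m7 untreated
  -> R7 @ bar 5 tick 0 v(2,): E4->F3 leap 11st
  -> R2 @ bar 7 tick 0 v(1, 2): B3/F4 TT -> C4/G4 P5 similar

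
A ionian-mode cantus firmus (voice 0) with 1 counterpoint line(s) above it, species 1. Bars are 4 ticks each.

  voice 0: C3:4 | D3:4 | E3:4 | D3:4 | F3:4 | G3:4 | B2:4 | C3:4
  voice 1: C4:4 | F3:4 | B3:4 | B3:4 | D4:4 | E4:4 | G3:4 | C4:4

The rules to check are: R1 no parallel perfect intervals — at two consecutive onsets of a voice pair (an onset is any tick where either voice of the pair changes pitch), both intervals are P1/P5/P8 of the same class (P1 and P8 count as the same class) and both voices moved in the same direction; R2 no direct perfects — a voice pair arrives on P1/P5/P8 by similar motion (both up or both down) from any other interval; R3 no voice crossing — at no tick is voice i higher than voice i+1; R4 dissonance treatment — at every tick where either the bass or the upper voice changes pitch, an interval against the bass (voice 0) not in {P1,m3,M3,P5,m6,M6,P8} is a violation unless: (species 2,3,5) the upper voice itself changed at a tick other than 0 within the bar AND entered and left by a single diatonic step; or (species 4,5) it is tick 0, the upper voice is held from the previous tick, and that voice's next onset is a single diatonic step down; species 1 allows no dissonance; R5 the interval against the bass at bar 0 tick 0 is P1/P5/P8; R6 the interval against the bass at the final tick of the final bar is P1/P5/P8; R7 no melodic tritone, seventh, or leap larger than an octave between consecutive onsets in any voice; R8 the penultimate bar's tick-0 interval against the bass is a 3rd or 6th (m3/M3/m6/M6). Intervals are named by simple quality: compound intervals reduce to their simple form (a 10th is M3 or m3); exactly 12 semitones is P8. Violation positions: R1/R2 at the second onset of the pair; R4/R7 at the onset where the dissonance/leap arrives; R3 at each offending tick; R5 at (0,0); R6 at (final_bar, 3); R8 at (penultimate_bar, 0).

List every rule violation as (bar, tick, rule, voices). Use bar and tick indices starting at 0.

(2, 0, R2, (0, 1))
(2, 0, R7, (1,))
(7, 0, R2, (0, 1))

bar 0: v0=C3 v1=C4 downbeat P8
bar 1: v0=D3 v1=F3 downbeat m3
bar 2: v0=E3 v1=B3 downbeat P5
bar 3: v0=D3 v1=B3 downbeat M6
bar 4: v0=F3 v1=D4 downbeat M6
bar 5: v0=G3 v1=E4 downbeat M6
bar 6: v0=B2 v1=G3 downbeat m6
bar 7: v0=C3 v1=C4 downbeat P8
  -> R2 @ bar 2 tick 0 v(0, 1): D3/F3 m3 -> E3/B3 P5 similar
  -> R7 @ bar 2 tick 0 v(1,): F3->B3 leap 6st
  -> R2 @ bar 7 tick 0 v(0, 1): B2/G3 m6 -> C3/C4 P8 similar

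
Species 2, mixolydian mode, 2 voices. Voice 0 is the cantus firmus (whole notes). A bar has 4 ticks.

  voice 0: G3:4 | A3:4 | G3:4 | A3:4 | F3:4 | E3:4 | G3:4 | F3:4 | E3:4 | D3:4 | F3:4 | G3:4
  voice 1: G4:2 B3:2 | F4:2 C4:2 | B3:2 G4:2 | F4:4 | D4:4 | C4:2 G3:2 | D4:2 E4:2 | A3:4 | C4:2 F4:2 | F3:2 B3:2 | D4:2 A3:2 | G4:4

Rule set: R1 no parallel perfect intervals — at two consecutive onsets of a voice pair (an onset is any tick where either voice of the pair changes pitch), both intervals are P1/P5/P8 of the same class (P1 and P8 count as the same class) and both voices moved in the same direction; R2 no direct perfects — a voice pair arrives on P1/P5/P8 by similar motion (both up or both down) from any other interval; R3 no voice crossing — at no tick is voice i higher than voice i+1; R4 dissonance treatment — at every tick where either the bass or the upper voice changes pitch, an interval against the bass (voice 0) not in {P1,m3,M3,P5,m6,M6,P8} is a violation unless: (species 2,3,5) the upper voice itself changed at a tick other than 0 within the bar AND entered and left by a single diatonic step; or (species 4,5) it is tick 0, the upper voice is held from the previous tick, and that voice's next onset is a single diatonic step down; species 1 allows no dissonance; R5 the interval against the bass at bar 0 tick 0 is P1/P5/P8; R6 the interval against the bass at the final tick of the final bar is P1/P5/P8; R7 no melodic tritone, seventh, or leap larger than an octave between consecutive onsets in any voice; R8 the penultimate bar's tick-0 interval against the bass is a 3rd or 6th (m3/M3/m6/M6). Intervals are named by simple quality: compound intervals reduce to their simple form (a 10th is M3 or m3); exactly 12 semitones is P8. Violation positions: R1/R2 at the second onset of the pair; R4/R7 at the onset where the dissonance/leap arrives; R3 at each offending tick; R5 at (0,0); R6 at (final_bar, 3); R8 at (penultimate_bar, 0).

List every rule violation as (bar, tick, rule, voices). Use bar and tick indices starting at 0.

(1, 0, R7, (1,))
(6, 0, R2, (0, 1))
(8, 2, R4, (0, 1))
(9, 2, R7, (1,))
(11, 0, R2, (0, 1))
(11, 0, R7, (1,))

bar 0: v0=G3 v1=G4 downbeat P8
bar 1: v0=A3 v1=F4 downbeat m6
bar 2: v0=G3 v1=B3 downbeat M3
bar 3: v0=A3 v1=F4 downbeat m6
bar 4: v0=F3 v1=D4 downbeat M6
bar 5: v0=E3 v1=C4 downbeat m6
bar 6: v0=G3 v1=D4 downbeat P5
bar 7: v0=F3 v1=A3 downbeat M3
bar 8: v0=E3 v1=C4 downbeat m6
bar 9: v0=D3 v1=F3 downbeat m3
bar 10: v0=F3 v1=D4 downbeat M6
bar 11: v0=G3 v1=G4 downbeat P8
  -> R7 @ bar 1 tick 0 v(1,): B3->F4 leap 6st
  -> R2 @ bar 6 tick 0 v(0, 1): E3/G3 m3 -> G3/D4 P5 similar
  -> R4 @ bar 8 tick 2 v(0, 1): E3/F4 m2 untreated
  -> R7 @ bar 9 tick 2 v(1,): F3->B3 leap 6st
  -> R2 @ bar 11 tick 0 v(0, 1): F3/A3 M3 -> G3/G4 P8 similar
  -> R7 @ bar 11 tick 0 v(1,): A3->G4 leap 10st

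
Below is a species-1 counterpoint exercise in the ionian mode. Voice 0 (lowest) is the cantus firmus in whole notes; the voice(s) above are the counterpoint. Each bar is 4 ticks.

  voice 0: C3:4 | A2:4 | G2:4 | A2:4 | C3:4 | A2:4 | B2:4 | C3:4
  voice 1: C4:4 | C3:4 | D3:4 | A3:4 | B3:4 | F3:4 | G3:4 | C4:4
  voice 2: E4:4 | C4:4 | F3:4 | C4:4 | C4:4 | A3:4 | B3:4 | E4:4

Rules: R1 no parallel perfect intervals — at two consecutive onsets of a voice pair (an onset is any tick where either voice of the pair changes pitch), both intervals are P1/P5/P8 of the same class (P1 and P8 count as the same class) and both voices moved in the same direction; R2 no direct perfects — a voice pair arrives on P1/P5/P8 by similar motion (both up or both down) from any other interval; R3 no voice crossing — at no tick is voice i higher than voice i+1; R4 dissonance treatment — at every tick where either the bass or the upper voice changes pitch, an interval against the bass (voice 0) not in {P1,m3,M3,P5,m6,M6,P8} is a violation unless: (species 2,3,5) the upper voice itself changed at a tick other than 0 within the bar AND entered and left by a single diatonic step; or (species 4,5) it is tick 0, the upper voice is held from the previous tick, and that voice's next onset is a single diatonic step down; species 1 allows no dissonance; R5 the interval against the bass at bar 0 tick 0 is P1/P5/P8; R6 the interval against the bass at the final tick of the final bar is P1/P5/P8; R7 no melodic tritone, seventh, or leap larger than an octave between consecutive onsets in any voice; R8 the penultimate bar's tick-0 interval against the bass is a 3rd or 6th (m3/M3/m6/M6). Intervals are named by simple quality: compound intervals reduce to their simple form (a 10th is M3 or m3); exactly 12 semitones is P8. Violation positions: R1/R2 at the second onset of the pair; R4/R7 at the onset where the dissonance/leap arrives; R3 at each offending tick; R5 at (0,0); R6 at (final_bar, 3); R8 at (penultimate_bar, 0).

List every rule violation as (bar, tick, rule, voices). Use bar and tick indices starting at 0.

(0, 0, R5, (0, 2))
(1, 0, R2, (1, 2))
(2, 0, R4, (0, 2))
(3, 0, R2, (0, 1))
(4, 0, R4, (0, 1))
(5, 0, R1, (0, 2))
(5, 0, R7, (1,))
(6, 0, R1, (0, 2))
(6, 0, R8, (0, 2))
(7, 0, R2, (0, 1))
(7, 3, R6, (0, 2))

bar 0: v0=C3 v1=C4 v2=E4 downbeat M3
bar 1: v0=A2 v1=C3 v2=C4 downbeat m3
bar 2: v0=G2 v1=D3 v2=F3 downbeat m7
bar 3: v0=A2 v1=A3 v2=C4 downbeat m3
bar 4: v0=C3 v1=B3 v2=C4 downbeat P8
bar 5: v0=A2 v1=F3 v2=A3 downbeat P8
bar 6: v0=B2 v1=G3 v2=B3 downbeat P8
bar 7: v0=C3 v1=C4 v2=E4 downbeat M3
  -> R5 @ bar 0 tick 0 v(0, 2): opens on M3
  -> R2 @ bar 1 tick 0 v(1, 2): C4/E4 M3 -> C3/C4 P8 similar
  -> R4 @ bar 2 tick 0 v(0, 2): G2/F3 m7 untreated
  -> R2 @ bar 3 tick 0 v(0, 1): G2/D3 P5 -> A2/A3 P8 similar
  -> R4 @ bar 4 tick 0 v(0, 1): C3/B3 M7 untreated
  -> R1 @ bar 5 tick 0 v(0, 2): C3/C4 P8 -> A2/A3 P8 similar
  -> R7 @ bar 5 tick 0 v(1,): B3->F3 leap 6st
  -> R1 @ bar 6 tick 0 v(0, 2): A2/A3 P8 -> B2/B3 P8 similar
  -> R8 @ bar 6 tick 0 v(0, 2): penult P8 not 3rd/6th
  -> R2 @ bar 7 tick 0 v(0, 1): B2/G3 m6 -> C3/C4 P8 similar
  -> R6 @ bar 7 tick 3 v(0, 2): closes on M3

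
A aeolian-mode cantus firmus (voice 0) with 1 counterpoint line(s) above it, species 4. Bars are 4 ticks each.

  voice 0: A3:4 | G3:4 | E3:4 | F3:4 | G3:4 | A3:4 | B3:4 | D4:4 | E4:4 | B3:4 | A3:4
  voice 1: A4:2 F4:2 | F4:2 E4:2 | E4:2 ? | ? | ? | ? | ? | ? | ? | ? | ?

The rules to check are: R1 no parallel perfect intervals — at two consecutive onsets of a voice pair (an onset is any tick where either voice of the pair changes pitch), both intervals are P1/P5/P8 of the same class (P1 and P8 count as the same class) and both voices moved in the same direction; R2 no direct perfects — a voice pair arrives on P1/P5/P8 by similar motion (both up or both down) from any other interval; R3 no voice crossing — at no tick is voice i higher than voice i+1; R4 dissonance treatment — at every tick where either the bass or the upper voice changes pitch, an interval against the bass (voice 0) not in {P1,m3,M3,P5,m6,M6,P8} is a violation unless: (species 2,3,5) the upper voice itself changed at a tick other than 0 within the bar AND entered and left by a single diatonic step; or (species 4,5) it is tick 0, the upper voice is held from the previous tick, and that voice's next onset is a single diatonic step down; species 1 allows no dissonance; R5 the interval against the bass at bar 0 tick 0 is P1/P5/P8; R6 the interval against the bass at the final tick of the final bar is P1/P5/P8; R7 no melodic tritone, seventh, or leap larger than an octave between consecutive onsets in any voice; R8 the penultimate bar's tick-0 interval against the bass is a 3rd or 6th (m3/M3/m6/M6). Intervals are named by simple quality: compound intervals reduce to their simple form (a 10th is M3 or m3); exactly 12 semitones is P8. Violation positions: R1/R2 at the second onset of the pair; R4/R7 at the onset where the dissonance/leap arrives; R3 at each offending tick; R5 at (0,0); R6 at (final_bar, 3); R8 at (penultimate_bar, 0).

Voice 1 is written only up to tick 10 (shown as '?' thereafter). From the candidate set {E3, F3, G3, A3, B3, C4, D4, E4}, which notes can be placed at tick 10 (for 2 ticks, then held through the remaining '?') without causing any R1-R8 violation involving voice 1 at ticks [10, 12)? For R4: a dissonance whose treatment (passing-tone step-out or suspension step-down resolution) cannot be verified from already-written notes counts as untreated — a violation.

E3: legal
F3: violates R4,R7
G3: legal
A3: violates R4
B3: legal
C4: legal
D4: violates R4
E4: legal

{B3, C4, E3, E4, G3}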